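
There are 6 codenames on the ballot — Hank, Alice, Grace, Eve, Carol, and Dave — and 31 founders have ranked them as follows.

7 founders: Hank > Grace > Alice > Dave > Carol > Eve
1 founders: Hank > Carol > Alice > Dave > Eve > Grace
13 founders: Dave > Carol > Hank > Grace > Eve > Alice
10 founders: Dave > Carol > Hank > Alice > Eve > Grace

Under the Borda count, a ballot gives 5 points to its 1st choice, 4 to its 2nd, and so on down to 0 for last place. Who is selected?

Borda scores:
  Hank: 7·5 + 5 + 13·3 + 10·3 = 109
  Alice: 7·3 + 3 + 13·0 + 10·2 = 44
  Grace: 7·4 + 0 + 13·2 + 10·0 = 54
  Eve: 7·0 + 1 + 13·1 + 10·1 = 24
  Carol: 7·1 + 4 + 13·4 + 10·4 = 103
  Dave: 7·2 + 2 + 13·5 + 10·5 = 131
Dave has the highest total.

Dave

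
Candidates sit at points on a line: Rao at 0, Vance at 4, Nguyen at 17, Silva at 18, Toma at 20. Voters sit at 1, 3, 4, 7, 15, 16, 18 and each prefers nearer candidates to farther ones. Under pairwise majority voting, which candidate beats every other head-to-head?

Vance

With single-peaked preferences on a line, the Condorcet winner is the candidate closest to the median voter.
The median voter (position 7) is closest to Vance at 4.
Check: Vance vs Silva — voters closer to Vance: 4 of 7.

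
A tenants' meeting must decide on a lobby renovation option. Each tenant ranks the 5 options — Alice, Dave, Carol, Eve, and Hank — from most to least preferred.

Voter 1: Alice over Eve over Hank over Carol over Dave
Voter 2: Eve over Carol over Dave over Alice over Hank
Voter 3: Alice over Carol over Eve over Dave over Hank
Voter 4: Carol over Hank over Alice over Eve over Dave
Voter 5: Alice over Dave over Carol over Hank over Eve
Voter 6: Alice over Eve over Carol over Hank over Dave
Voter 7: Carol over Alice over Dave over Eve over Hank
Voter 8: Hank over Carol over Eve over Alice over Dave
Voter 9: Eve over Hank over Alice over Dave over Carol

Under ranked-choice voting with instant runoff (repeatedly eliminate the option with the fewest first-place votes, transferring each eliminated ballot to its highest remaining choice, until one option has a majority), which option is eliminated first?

Round 1: Alice 4, Carol 2, Eve 2, Hank 1, Dave 0. Dave has the fewest and is eliminated.
Round 2: Alice 4, Carol 2, Eve 2, Hank 1. Hank has the fewest and is eliminated.
Round 3: Alice 4, Carol 3, Eve 2. Eve has the fewest and is eliminated.
Round 4: Alice 5, Carol 4. Alice has a majority.

Dave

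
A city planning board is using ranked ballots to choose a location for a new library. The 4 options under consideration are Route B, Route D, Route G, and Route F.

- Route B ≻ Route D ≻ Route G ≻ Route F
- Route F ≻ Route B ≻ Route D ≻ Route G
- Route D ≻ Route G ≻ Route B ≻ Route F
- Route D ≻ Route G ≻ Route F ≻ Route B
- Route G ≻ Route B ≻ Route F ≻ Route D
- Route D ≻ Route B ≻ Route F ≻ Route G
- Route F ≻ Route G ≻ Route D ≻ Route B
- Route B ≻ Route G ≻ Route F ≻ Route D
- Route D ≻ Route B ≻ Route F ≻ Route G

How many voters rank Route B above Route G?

Ballots ranking Route B above Route G: 5.
Ballots ranking Route G above Route B: 4.
So 5 of 9 voters prefer Route B to Route G.

5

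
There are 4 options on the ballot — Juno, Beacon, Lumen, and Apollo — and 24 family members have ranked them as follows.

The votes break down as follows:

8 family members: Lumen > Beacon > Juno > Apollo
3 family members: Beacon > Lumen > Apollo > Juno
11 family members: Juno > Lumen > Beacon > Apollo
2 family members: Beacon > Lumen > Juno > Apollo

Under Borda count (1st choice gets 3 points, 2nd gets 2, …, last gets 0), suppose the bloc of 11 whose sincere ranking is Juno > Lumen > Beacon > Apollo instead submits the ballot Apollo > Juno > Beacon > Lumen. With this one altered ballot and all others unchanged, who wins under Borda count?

Beacon

Borda totals with the altered ballot: Juno 32, Beacon 42, Lumen 34, Apollo 36.
The switch changes the winner from Lumen to Beacon.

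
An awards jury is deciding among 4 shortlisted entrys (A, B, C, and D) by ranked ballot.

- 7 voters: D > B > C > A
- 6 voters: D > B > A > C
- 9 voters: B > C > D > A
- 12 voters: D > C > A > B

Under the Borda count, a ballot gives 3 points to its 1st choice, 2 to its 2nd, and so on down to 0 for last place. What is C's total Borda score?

49

Borda scores:
  A: 7·0 + 6·1 + 9·0 + 12·1 = 18
  B: 7·2 + 6·2 + 9·3 + 12·0 = 53
  C: 7·1 + 6·0 + 9·2 + 12·2 = 49
  D: 7·3 + 6·3 + 9·1 + 12·3 = 84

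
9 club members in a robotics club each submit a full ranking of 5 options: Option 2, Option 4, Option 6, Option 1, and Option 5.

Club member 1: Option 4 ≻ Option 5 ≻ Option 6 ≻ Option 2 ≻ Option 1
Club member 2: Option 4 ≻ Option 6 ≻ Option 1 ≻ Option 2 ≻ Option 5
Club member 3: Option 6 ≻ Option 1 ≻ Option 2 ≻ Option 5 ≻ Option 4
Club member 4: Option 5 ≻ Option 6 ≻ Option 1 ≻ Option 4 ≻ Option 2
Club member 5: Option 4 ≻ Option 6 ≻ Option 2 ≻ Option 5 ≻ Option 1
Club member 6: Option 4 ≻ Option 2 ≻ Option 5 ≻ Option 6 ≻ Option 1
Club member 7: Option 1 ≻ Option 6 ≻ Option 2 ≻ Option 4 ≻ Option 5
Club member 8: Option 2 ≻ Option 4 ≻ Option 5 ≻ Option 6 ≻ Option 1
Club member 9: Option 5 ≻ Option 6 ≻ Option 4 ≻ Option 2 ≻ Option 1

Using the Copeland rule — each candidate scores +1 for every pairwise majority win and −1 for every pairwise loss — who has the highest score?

Option 4

Pairwise results:
  Option 2 vs Option 4: Option 4 wins 6–3.
  Option 2 vs Option 6: Option 6 wins 7–2.
  Option 2 vs Option 1: Option 2 wins 5–4.
  Option 2 vs Option 5: Option 2 wins 6–3.
  Option 4 vs Option 6: Option 4 wins 5–4.
  Option 4 vs Option 1: Option 4 wins 6–3.
  Option 4 vs Option 5: Option 4 wins 6–3.
  Option 6 vs Option 1: Option 6 wins 8–1.
  Option 6 vs Option 5: Option 5 wins 5–4.
  Option 1 vs Option 5: Option 5 wins 6–3.
Copeland scores (wins − losses):
  Option 2: 2 − 2 = 0
  Option 4: 4 − 0 = 4
  Option 6: 2 − 2 = 0
  Option 1: 0 − 4 = -4
  Option 5: 2 − 2 = 0
Option 4 has the best Copeland score.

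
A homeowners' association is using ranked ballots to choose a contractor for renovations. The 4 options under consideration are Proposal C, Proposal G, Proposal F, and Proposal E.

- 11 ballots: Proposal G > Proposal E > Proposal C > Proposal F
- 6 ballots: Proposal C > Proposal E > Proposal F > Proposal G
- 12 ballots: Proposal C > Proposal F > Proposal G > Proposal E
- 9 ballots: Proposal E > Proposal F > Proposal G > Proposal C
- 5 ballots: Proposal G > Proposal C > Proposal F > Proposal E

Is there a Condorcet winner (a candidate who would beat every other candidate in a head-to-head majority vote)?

Head-to-head results (43 voters total):
Proposal C vs Proposal G: Proposal G wins 25–18.
Proposal C vs Proposal F: Proposal C wins 34–9.
Proposal C vs Proposal E: Proposal C wins 23–20.
Proposal G vs Proposal F: Proposal F wins 27–16.
Proposal G vs Proposal E: Proposal G wins 28–15.
Proposal F vs Proposal E: Proposal E wins 26–17.
No candidate beats all others: Proposal C beats Proposal F beats Proposal G beats Proposal C, a majority cycle.

No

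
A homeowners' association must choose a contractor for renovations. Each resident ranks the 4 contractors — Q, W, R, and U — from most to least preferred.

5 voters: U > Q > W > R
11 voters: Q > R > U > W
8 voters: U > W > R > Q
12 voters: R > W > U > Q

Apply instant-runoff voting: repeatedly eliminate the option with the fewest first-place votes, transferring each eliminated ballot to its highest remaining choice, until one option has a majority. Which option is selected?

Round 1: U 13, R 12, Q 11, W 0. W has the fewest and is eliminated.
Round 2: U 13, R 12, Q 11. Q has the fewest and is eliminated.
Round 3: R 23, U 13. R has a majority.

R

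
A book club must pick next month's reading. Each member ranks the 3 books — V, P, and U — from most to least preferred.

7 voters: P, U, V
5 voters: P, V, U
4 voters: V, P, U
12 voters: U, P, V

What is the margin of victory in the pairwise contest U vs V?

10

Ballots ranking U above V: 7+12 = 19.
Ballots ranking V above U: 5+4 = 9.
U wins 19–9, a margin of 10.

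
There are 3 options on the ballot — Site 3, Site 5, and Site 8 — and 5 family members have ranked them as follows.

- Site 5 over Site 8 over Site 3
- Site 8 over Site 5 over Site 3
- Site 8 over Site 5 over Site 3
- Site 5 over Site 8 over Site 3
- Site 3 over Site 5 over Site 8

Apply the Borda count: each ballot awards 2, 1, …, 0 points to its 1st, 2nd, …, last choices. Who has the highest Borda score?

Borda scores:
  Site 3: 0 + 0 + 0 + 0 + 2 = 2
  Site 5: 2 + 1 + 1 + 2 + 1 = 7
  Site 8: 1 + 2 + 2 + 1 + 0 = 6
Site 5 has the highest total.

Site 5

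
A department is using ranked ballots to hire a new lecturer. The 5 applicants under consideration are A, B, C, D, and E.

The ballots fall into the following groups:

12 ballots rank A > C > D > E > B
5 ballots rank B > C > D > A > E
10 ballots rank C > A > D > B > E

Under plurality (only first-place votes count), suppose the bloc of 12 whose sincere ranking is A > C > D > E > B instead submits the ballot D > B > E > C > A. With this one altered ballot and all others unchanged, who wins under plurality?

D

First-place totals with the altered ballot: A 0, B 5, C 10, D 12, E 0.
The switch changes the winner from A to D.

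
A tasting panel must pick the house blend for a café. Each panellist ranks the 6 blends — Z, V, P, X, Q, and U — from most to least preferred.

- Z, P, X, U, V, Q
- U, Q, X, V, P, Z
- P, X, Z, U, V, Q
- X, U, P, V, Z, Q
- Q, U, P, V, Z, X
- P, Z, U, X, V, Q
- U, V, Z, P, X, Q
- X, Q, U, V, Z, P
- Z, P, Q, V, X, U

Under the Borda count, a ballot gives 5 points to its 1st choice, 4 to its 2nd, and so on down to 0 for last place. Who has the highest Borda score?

U

Borda scores:
  Z: 5 + 0 + 3 + 1 + 1 + 4 + 3 + 1 + 5 = 23
  V: 1 + 2 + 1 + 2 + 2 + 1 + 4 + 2 + 2 = 17
  P: 4 + 1 + 5 + 3 + 3 + 5 + 2 + 0 + 4 = 27
  X: 3 + 3 + 4 + 5 + 0 + 2 + 1 + 5 + 1 = 24
  Q: 0 + 4 + 0 + 0 + 5 + 0 + 0 + 4 + 3 = 16
  U: 2 + 5 + 2 + 4 + 4 + 3 + 5 + 3 + 0 = 28
U has the highest total.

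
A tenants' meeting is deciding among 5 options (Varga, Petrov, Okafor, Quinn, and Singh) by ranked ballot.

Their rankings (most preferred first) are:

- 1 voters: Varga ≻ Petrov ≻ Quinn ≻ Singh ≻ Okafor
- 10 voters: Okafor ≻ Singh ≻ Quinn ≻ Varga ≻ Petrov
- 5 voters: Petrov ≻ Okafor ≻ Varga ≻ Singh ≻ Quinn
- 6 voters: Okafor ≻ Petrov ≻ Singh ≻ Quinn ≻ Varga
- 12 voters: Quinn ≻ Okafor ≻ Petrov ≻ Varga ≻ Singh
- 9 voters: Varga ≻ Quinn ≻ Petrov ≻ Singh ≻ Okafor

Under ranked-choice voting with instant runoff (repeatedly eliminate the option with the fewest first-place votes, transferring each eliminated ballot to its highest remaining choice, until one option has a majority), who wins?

Quinn

Round 1: Okafor 16, Quinn 12, Varga 10, Petrov 5, Singh 0. Singh has the fewest and is eliminated.
Round 2: Okafor 16, Quinn 12, Varga 10, Petrov 5. Petrov has the fewest and is eliminated.
Round 3: Okafor 21, Quinn 12, Varga 10. Varga has the fewest and is eliminated.
Round 4: Quinn 22, Okafor 21. Quinn has a majority.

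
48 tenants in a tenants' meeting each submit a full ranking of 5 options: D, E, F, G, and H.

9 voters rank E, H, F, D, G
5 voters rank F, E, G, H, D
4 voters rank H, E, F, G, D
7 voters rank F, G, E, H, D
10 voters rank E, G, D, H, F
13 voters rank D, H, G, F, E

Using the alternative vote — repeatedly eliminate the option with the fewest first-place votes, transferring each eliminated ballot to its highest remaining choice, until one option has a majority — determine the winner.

Round 1: E 19, D 13, F 12, H 4, G 0. G has the fewest and is eliminated.
Round 2: E 19, D 13, F 12, H 4. H has the fewest and is eliminated.
Round 3: E 23, D 13, F 12. F has the fewest and is eliminated.
Round 4: E 35, D 13. E has a majority.

E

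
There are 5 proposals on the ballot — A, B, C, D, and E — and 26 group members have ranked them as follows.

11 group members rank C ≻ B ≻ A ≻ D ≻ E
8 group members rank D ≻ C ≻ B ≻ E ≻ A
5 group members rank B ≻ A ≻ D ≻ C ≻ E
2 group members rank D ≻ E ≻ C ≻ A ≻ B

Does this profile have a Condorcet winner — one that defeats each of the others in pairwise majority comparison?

Head-to-head results (26 voters total):
A vs B: B wins 24–2.
A vs C: C wins 21–5.
A vs D: A wins 16–10.
A vs E: A wins 16–10.
B vs C: C wins 21–5.
B vs D: B wins 16–10.
B vs E: B wins 24–2.
C vs D: D wins 15–11.
C vs E: C wins 24–2.
D vs E: D wins 26–0.
No candidate beats all others: A beats D beats C beats A, a majority cycle.

No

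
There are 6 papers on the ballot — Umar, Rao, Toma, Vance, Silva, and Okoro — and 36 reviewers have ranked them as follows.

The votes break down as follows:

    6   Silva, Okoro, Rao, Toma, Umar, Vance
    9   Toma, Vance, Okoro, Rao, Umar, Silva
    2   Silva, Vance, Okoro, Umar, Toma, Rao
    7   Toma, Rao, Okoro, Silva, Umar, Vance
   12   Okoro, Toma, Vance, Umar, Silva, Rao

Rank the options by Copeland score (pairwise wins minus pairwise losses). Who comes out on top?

Okoro

Pairwise results:
  Umar vs Rao: Rao wins 22–14.
  Umar vs Toma: Toma wins 34–2.
  Umar vs Vance: Vance wins 23–13.
  Umar vs Silva: Umar wins 21–15.
  Umar vs Okoro: Okoro wins 36–0.
  Rao vs Toma: Toma wins 30–6.
  Rao vs Vance: Vance wins 23–13.
  Rao vs Silva: Silva wins 20–16.
  Rao vs Okoro: Okoro wins 29–7.
  Toma vs Vance: Toma wins 34–2.
  Toma vs Silva: Toma wins 28–8.
  Toma vs Okoro: Okoro wins 20–16.
  Vance vs Silva: Vance wins 21–15.
  Vance vs Okoro: Okoro wins 25–11.
  Silva vs Okoro: Okoro wins 28–8.
Copeland scores (wins − losses):
  Umar: 1 − 4 = -3
  Rao: 1 − 4 = -3
  Toma: 4 − 1 = 3
  Vance: 3 − 2 = 1
  Silva: 1 − 4 = -3
  Okoro: 5 − 0 = 5
Okoro has the best Copeland score.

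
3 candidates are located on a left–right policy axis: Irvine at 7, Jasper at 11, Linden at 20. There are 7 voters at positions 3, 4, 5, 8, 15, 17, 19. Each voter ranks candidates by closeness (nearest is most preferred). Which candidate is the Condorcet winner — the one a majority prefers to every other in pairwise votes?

With single-peaked preferences on a line, the Condorcet winner is the candidate closest to the median voter.
The median voter (position 8) is closest to Irvine at 7.
Check: Irvine vs Linden — voters closer to Irvine: 4 of 7.

Irvine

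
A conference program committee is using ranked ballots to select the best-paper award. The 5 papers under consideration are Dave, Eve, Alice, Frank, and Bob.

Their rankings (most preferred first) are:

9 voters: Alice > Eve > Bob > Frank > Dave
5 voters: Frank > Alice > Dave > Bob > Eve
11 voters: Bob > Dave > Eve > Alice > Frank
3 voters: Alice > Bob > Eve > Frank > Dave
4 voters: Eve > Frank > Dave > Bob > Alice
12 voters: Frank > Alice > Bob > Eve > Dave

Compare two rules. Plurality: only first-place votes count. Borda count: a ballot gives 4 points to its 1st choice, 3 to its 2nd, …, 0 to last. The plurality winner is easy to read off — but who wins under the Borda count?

Alice

Plurality first-place counts: Dave 0, Eve 4, Alice 12, Frank 17, Bob 11 → Frank.
Borda totals: Dave 51, Eve 83, Alice 110, Frank 92, Bob 104 → Alice.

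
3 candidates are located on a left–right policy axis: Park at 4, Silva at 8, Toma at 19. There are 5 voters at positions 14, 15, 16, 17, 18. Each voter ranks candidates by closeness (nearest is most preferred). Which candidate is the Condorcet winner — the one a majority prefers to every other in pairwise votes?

With single-peaked preferences on a line, the Condorcet winner is the candidate closest to the median voter.
The median voter (position 16) is closest to Toma at 19.
Check: Toma vs Park — voters closer to Toma: 5 of 5.

Toma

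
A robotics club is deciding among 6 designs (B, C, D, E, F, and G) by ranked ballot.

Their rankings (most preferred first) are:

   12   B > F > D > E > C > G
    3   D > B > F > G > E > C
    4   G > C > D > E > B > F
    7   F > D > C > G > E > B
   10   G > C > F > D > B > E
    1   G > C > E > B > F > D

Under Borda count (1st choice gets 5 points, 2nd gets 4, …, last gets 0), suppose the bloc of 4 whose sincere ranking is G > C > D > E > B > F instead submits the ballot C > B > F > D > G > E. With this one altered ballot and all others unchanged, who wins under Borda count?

F

Borda totals with the altered ballot: B 100, C 97, D 107, E 37, F 135, G 79.
The winner is unchanged: still F.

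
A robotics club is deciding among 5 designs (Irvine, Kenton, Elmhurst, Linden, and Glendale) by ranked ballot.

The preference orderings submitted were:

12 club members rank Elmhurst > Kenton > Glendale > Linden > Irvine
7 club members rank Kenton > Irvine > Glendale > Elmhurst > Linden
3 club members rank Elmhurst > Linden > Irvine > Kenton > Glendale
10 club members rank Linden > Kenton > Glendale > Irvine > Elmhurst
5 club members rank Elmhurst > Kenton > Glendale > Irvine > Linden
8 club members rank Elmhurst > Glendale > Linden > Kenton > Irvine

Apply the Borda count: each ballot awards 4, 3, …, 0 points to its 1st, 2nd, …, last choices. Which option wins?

Borda scores:
  Irvine: 12·0 + 7·3 + 3·2 + 10·1 + 5·1 + 8·0 = 42
  Kenton: 12·3 + 7·4 + 3·1 + 10·3 + 5·3 + 8·1 = 120
  Elmhurst: 12·4 + 7·1 + 3·4 + 10·0 + 5·4 + 8·4 = 119
  Linden: 12·1 + 7·0 + 3·3 + 10·4 + 5·0 + 8·2 = 77
  Glendale: 12·2 + 7·2 + 3·0 + 10·2 + 5·2 + 8·3 = 92
Kenton has the highest total.

Kenton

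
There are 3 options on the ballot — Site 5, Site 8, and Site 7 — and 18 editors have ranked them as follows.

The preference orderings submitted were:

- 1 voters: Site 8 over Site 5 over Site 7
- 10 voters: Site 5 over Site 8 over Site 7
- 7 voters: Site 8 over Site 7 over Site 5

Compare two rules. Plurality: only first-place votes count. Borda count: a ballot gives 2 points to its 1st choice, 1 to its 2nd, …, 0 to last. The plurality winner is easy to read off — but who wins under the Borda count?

Plurality first-place counts: Site 5 10, Site 8 8, Site 7 0 → Site 5.
Borda totals: Site 5 21, Site 8 26, Site 7 7 → Site 8.

Site 8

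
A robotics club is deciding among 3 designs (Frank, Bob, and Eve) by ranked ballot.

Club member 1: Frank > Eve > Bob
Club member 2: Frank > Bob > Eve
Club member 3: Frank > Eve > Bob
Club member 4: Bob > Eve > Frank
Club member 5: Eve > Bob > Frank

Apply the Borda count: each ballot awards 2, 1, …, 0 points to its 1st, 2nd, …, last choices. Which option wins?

Frank

Borda scores:
  Frank: 2 + 2 + 2 + 0 + 0 = 6
  Bob: 0 + 1 + 0 + 2 + 1 = 4
  Eve: 1 + 0 + 1 + 1 + 2 = 5
Frank has the highest total.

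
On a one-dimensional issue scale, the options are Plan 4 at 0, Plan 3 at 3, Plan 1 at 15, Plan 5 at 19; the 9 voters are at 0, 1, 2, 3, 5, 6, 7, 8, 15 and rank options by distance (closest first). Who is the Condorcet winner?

With single-peaked preferences on a line, the Condorcet winner is the candidate closest to the median voter.
The median voter (position 5) is closest to Plan 3 at 3.
Check: Plan 3 vs Plan 5 — voters closer to Plan 3: 8 of 9.

Plan 3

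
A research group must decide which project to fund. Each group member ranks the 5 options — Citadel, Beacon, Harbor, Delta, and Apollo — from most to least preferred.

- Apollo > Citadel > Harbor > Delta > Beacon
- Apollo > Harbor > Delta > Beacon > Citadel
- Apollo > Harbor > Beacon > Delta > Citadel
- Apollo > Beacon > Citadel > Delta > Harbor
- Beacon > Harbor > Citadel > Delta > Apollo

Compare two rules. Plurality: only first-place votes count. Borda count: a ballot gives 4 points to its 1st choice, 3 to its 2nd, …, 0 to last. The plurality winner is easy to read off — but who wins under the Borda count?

Plurality first-place counts: Citadel 0, Beacon 1, Harbor 0, Delta 0, Apollo 4 → Apollo.
Borda totals: Citadel 7, Beacon 10, Harbor 11, Delta 6, Apollo 16 → Apollo.

Apollo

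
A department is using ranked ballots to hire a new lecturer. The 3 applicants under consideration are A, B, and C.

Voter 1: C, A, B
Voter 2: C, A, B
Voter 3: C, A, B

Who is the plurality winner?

First-place vote totals:
  A: 0
  B: 0
  C: 3
C has the most first-place votes.

C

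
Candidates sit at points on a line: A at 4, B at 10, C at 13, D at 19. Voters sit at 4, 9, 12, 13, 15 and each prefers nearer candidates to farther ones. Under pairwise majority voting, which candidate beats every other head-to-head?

C

With single-peaked preferences on a line, the Condorcet winner is the candidate closest to the median voter.
The median voter (position 12) is closest to C at 13.
Check: C vs B — voters closer to C: 3 of 5.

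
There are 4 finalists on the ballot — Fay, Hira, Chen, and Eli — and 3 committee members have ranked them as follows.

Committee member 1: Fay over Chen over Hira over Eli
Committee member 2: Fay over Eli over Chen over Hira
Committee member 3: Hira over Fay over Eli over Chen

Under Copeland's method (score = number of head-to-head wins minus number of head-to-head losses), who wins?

Pairwise results:
  Fay vs Hira: Fay wins 2–1.
  Fay vs Chen: Fay wins 3–0.
  Fay vs Eli: Fay wins 3–0.
  Hira vs Chen: Chen wins 2–1.
  Hira vs Eli: Hira wins 2–1.
  Chen vs Eli: Eli wins 2–1.
Copeland scores (wins − losses):
  Fay: 3 − 0 = 3
  Hira: 1 − 2 = -1
  Chen: 1 − 2 = -1
  Eli: 1 − 2 = -1
Fay has the best Copeland score.

Fay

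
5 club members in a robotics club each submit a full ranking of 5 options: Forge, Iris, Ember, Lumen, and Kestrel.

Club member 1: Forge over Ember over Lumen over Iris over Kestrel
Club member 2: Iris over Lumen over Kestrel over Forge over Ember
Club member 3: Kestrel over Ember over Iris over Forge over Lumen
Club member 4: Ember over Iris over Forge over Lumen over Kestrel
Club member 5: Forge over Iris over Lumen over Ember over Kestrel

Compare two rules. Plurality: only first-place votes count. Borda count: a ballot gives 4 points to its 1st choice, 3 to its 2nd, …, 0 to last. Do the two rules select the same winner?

No

Plurality first-place counts: Forge 2, Iris 1, Ember 1, Lumen 0, Kestrel 1 → Forge.
Borda totals: Forge 12, Iris 13, Ember 11, Lumen 8, Kestrel 6 → Iris.
The two rules disagree: plurality picks Forge, Borda picks Iris.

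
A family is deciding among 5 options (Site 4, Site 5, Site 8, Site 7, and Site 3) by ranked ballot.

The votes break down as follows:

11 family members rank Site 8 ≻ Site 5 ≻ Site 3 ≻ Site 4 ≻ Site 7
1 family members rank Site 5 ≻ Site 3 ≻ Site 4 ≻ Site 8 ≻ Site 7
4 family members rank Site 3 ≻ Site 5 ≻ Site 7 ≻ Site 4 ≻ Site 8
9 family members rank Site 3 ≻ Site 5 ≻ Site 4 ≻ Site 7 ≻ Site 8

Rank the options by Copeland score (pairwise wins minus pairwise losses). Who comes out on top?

Pairwise results:
  Site 4 vs Site 5: Site 5 wins 25–0.
  Site 4 vs Site 8: Site 4 wins 14–11.
  Site 4 vs Site 7: Site 4 wins 21–4.
  Site 4 vs Site 3: Site 3 wins 25–0.
  Site 5 vs Site 8: Site 5 wins 14–11.
  Site 5 vs Site 7: Site 5 wins 25–0.
  Site 5 vs Site 3: Site 3 wins 13–12.
  Site 8 vs Site 7: Site 7 wins 13–12.
  Site 8 vs Site 3: Site 3 wins 14–11.
  Site 7 vs Site 3: Site 3 wins 25–0.
Copeland scores (wins − losses):
  Site 4: 2 − 2 = 0
  Site 5: 3 − 1 = 2
  Site 8: 0 − 4 = -4
  Site 7: 1 − 3 = -2
  Site 3: 4 − 0 = 4
Site 3 has the best Copeland score.

Site 3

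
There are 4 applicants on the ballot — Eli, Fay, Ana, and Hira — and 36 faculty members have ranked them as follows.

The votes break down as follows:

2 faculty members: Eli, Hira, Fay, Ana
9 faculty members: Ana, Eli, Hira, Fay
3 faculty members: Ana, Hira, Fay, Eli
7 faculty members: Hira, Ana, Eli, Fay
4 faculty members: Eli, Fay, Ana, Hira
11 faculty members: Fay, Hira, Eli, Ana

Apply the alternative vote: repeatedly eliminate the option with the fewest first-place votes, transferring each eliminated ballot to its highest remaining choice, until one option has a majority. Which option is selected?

Round 1: Ana 12, Fay 11, Hira 7, Eli 6. Eli has the fewest and is eliminated.
Round 2: Fay 15, Ana 12, Hira 9. Hira has the fewest and is eliminated.
Round 3: Ana 19, Fay 17. Ana has a majority.

Ana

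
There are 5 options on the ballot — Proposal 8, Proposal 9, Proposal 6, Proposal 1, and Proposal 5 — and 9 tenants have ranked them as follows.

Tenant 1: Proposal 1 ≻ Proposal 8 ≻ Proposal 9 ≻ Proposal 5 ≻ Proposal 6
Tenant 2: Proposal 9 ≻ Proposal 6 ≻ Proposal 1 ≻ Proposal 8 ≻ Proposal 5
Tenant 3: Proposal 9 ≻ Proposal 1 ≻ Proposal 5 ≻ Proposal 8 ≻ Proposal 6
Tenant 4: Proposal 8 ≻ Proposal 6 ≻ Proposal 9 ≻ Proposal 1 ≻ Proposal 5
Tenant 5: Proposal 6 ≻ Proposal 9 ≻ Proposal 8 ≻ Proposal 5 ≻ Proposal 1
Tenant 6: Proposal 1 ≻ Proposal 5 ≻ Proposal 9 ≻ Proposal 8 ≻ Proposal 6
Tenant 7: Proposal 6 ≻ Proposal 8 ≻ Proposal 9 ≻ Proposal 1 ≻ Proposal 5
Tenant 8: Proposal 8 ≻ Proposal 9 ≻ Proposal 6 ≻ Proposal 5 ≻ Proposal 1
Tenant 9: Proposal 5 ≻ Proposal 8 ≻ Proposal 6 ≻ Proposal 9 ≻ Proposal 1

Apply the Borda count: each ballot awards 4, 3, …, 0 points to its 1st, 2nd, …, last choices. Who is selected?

Borda scores:
  Proposal 8: 3 + 1 + 1 + 4 + 2 + 1 + 3 + 4 + 3 = 22
  Proposal 9: 2 + 4 + 4 + 2 + 3 + 2 + 2 + 3 + 1 = 23
  Proposal 6: 0 + 3 + 0 + 3 + 4 + 0 + 4 + 2 + 2 = 18
  Proposal 1: 4 + 2 + 3 + 1 + 0 + 4 + 1 + 0 + 0 = 15
  Proposal 5: 1 + 0 + 2 + 0 + 1 + 3 + 0 + 1 + 4 = 12
Proposal 9 has the highest total.

Proposal 9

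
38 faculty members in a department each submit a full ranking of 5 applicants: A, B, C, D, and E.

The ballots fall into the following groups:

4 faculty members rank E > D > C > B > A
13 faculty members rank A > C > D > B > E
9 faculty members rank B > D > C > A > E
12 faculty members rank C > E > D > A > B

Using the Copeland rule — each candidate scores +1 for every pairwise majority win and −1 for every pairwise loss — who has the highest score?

Pairwise results:
  A vs B: A wins 25–13.
  A vs C: C wins 25–13.
  A vs D: D wins 25–13.
  A vs E: A wins 22–16.
  B vs C: C wins 29–9.
  B vs D: D wins 29–9.
  B vs E: B wins 22–16.
  C vs D: C wins 25–13.
  C vs E: C wins 34–4.
  D vs E: D wins 22–16.
Copeland scores (wins − losses):
  A: 2 − 2 = 0
  B: 1 − 3 = -2
  C: 4 − 0 = 4
  D: 3 − 1 = 2
  E: 0 − 4 = -4
C has the best Copeland score.

C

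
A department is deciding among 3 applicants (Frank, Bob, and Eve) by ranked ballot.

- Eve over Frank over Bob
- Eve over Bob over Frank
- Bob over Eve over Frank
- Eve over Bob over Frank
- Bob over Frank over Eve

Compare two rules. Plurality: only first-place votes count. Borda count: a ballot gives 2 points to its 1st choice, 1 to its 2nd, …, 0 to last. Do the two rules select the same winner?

Yes

Plurality first-place counts: Frank 0, Bob 2, Eve 3 → Eve.
Borda totals: Frank 2, Bob 6, Eve 7 → Eve.
The two rules agree on Eve.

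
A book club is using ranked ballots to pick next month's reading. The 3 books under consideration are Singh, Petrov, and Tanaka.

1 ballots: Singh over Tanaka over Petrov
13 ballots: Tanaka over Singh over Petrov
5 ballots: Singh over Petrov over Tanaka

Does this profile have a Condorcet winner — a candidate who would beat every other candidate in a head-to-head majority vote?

Yes

Head-to-head results (19 voters total):
Singh vs Petrov: Singh wins 19–0.
Singh vs Tanaka: Tanaka wins 13–6.
Petrov vs Tanaka: Tanaka wins 14–5.
Tanaka beats each rival — Singh (13–6), Petrov (14–5) — so Tanaka is the Condorcet winner.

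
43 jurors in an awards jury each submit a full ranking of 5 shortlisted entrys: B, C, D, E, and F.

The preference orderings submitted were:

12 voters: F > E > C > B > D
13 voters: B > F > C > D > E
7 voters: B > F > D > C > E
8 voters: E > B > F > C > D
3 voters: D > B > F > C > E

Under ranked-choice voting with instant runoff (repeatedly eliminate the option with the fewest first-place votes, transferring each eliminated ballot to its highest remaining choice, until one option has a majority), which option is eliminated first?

Round 1: B 20, F 12, E 8, D 3, C 0. C has the fewest and is eliminated.
Round 2: B 20, F 12, E 8, D 3. D has the fewest and is eliminated.
Round 3: B 23, F 12, E 8. B has a majority.

C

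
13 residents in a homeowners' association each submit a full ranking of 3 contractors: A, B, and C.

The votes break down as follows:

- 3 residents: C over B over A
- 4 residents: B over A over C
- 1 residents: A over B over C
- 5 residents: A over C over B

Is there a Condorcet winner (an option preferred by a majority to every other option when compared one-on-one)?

No

Head-to-head results (13 voters total):
A vs B: B wins 7–6.
A vs C: A wins 10–3.
B vs C: C wins 8–5.
No candidate beats all others: A beats C beats B beats A, a majority cycle.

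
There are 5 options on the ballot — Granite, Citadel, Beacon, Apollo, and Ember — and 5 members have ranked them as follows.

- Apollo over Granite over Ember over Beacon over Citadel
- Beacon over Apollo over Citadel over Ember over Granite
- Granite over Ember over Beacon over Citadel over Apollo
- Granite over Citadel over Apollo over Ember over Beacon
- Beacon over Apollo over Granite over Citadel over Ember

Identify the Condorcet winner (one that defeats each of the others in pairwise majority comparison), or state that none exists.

Head-to-head results (5 voters total):
Granite vs Citadel: Granite wins 4–1.
Granite vs Beacon: Granite wins 3–2.
Granite vs Apollo: Apollo wins 3–2.
Granite vs Ember: Granite wins 4–1.
Citadel vs Beacon: Beacon wins 4–1.
Citadel vs Apollo: Apollo wins 3–2.
Citadel vs Ember: Citadel wins 3–2.
Beacon vs Apollo: Beacon wins 3–2.
Beacon vs Ember: Ember wins 3–2.
Apollo vs Ember: Apollo wins 4–1.
No candidate beats all others: Granite beats Beacon beats Apollo beats Granite, a majority cycle.

None — there is no Condorcet winner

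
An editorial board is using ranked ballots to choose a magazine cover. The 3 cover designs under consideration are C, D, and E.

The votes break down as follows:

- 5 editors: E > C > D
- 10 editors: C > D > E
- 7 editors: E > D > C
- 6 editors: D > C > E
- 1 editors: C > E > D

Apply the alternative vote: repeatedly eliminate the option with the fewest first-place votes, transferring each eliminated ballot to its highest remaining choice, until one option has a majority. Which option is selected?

Round 1: E 12, C 11, D 6. D has the fewest and is eliminated.
Round 2: C 17, E 12. C has a majority.

C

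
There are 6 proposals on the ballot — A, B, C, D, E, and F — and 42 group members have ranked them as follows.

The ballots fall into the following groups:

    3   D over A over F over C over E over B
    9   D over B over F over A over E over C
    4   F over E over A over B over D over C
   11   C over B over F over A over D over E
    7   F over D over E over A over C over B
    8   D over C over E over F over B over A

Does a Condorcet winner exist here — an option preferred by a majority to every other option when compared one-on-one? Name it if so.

F

Head-to-head results (42 voters total):
A vs B: B wins 28–14.
A vs C: A wins 23–19.
A vs D: D wins 27–15.
A vs E: A wins 23–19.
A vs F: F wins 39–3.
B vs C: C wins 29–13.
B vs D: D wins 27–15.
B vs E: E wins 22–20.
B vs F: F wins 22–20.
C vs D: D wins 31–11.
C vs E: C wins 22–20.
C vs F: F wins 23–19.
D vs E: D wins 38–4.
D vs F: F wins 22–20.
E vs F: F wins 34–8.
F beats each rival — A (39–3), B (22–20), C (23–19), D (22–20), E (34–8) — so F is the Condorcet winner.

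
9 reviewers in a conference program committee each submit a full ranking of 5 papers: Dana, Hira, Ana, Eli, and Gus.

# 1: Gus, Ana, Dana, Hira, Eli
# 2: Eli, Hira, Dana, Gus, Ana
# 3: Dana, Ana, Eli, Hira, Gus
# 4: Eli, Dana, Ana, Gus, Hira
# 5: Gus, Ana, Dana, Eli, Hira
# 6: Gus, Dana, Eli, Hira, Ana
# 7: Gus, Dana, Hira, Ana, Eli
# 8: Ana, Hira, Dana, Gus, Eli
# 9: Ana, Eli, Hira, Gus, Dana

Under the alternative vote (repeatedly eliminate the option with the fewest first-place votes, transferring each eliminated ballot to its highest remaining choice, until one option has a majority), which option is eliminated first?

Hira

Round 1: Gus 4, Ana 2, Eli 2, Dana 1, Hira 0. Hira has the fewest and is eliminated.
Round 2: Gus 4, Ana 2, Eli 2, Dana 1. Dana has the fewest and is eliminated.
Round 3: Gus 4, Ana 3, Eli 2. Eli has the fewest and is eliminated.
Round 4: Gus 5, Ana 4. Gus has a majority.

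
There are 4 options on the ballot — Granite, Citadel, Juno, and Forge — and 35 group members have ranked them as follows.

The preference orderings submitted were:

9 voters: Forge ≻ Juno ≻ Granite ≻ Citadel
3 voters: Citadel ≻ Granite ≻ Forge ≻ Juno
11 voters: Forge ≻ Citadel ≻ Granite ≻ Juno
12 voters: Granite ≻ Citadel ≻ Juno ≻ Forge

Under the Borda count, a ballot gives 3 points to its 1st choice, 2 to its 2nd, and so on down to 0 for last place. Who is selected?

Borda scores:
  Granite: 9·1 + 3·2 + 11·1 + 12·3 = 62
  Citadel: 9·0 + 3·3 + 11·2 + 12·2 = 55
  Juno: 9·2 + 3·0 + 11·0 + 12·1 = 30
  Forge: 9·3 + 3·1 + 11·3 + 12·0 = 63
Forge has the highest total.

Forge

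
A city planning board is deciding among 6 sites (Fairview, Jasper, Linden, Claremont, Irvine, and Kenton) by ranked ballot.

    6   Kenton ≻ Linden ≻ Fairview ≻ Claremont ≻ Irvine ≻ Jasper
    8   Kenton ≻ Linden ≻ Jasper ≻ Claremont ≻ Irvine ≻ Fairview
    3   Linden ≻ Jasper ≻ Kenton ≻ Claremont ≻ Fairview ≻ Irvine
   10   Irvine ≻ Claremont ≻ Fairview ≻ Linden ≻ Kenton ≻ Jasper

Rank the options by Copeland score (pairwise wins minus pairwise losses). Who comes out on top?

Pairwise results:
  Fairview vs Jasper: Fairview wins 16–11.
  Fairview vs Linden: Linden wins 17–10.
  Fairview vs Claremont: Claremont wins 21–6.
  Fairview vs Irvine: Irvine wins 18–9.
  Fairview vs Kenton: Kenton wins 17–10.
  Jasper vs Linden: Linden wins 27–0.
  Jasper vs Claremont: Claremont wins 16–11.
  Jasper vs Irvine: Irvine wins 16–11.
  Jasper vs Kenton: Kenton wins 24–3.
  Linden vs Claremont: Linden wins 17–10.
  Linden vs Irvine: Linden wins 17–10.
  Linden vs Kenton: Kenton wins 14–13.
  Claremont vs Irvine: Claremont wins 17–10.
  Claremont vs Kenton: Kenton wins 17–10.
  Irvine vs Kenton: Kenton wins 17–10.
Copeland scores (wins − losses):
  Fairview: 1 − 4 = -3
  Jasper: 0 − 5 = -5
  Linden: 4 − 1 = 3
  Claremont: 3 − 2 = 1
  Irvine: 2 − 3 = -1
  Kenton: 5 − 0 = 5
Kenton has the best Copeland score.

Kenton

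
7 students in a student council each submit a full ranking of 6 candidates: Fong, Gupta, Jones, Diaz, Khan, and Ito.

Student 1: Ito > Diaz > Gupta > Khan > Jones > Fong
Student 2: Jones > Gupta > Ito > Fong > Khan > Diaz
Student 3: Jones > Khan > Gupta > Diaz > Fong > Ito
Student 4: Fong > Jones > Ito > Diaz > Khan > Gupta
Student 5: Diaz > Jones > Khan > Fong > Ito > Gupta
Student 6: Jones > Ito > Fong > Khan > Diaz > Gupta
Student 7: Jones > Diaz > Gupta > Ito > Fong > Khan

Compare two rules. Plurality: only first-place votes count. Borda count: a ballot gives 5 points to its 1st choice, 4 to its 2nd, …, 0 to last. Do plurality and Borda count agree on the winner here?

Plurality first-place counts: Fong 1, Gupta 0, Jones 4, Diaz 1, Khan 0, Ito 1 → Jones.
Borda totals: Fong 14, Gupta 13, Jones 29, Diaz 18, Khan 13, Ito 18 → Jones.
The two rules agree on Jones.

Yes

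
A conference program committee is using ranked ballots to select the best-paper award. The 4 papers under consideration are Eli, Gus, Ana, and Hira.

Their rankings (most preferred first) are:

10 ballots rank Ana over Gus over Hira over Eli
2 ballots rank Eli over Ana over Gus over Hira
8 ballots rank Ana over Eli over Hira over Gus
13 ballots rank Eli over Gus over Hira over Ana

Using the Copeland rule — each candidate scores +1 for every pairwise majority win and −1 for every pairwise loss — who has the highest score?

Ana

Pairwise results:
  Eli vs Gus: Eli wins 23–10.
  Eli vs Ana: Ana wins 18–15.
  Eli vs Hira: Eli wins 23–10.
  Gus vs Ana: Ana wins 20–13.
  Gus vs Hira: Gus wins 25–8.
  Ana vs Hira: Ana wins 20–13.
Copeland scores (wins − losses):
  Eli: 2 − 1 = 1
  Gus: 1 − 2 = -1
  Ana: 3 − 0 = 3
  Hira: 0 − 3 = -3
Ana has the best Copeland score.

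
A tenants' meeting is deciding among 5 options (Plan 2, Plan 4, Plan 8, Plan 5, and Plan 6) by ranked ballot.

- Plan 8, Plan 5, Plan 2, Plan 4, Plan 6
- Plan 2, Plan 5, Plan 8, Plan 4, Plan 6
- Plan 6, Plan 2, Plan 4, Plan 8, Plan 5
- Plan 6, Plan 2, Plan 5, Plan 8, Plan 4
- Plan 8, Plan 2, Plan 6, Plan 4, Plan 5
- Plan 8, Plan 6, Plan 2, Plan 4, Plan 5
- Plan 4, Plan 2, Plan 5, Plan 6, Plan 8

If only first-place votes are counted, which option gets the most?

First-place vote totals:
  Plan 2: 1
  Plan 4: 1
  Plan 8: 3
  Plan 5: 0
  Plan 6: 2
Plan 8 has the most first-place votes.

Plan 8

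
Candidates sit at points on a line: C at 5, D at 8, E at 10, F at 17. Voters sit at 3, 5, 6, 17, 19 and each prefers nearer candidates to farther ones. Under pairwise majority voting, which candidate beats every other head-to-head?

With single-peaked preferences on a line, the Condorcet winner is the candidate closest to the median voter.
The median voter (position 6) is closest to C at 5.
Check: C vs F — voters closer to C: 3 of 5.

C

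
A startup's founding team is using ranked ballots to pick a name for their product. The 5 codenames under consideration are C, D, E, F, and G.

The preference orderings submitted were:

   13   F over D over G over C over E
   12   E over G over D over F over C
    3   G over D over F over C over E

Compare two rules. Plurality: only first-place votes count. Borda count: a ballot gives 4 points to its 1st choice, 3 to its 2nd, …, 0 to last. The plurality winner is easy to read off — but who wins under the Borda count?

Plurality first-place counts: C 0, D 0, E 12, F 13, G 3 → F.
Borda totals: C 16, D 72, E 48, F 70, G 74 → G.

G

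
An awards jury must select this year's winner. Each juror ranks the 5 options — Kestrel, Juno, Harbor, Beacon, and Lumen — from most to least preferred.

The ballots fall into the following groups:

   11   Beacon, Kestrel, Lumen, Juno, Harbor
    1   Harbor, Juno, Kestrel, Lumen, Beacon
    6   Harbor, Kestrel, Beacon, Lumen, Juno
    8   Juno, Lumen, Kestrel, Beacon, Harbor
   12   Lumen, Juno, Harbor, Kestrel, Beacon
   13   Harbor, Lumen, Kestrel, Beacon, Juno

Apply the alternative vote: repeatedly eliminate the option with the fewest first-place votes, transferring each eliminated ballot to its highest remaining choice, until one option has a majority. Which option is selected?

Round 1: Harbor 20, Lumen 12, Beacon 11, Juno 8, Kestrel 0. Kestrel has the fewest and is eliminated.
Round 2: Harbor 20, Lumen 12, Beacon 11, Juno 8. Juno has the fewest and is eliminated.
Round 3: Harbor 20, Lumen 20, Beacon 11. Beacon has the fewest and is eliminated.
Round 4: Lumen 31, Harbor 20. Lumen has a majority.

Lumen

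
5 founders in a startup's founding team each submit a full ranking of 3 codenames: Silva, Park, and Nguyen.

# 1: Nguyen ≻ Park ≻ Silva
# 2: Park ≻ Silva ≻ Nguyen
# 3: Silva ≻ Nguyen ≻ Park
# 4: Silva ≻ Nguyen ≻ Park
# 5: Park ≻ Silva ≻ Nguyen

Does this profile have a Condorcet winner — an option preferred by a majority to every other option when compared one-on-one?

Head-to-head results (5 voters total):
Silva vs Park: Park wins 3–2.
Silva vs Nguyen: Silva wins 4–1.
Park vs Nguyen: Nguyen wins 3–2.
No candidate beats all others: Silva beats Nguyen beats Park beats Silva, a majority cycle.

No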